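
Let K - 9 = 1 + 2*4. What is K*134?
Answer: 2412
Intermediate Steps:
K = 18 (K = 9 + (1 + 2*4) = 9 + (1 + 8) = 9 + 9 = 18)
K*134 = 18*134 = 2412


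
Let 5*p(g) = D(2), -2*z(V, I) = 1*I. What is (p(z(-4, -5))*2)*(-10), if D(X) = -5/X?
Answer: 10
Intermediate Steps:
z(V, I) = -I/2
p(g) = -1/2 (p(g) = (-5/2)/5 = (-5*1/2)/5 = (1/5)*(-5/2) = -1/2)
(p(z(-4, -5))*2)*(-10) = -1/2*2*(-10) = -1*(-10) = 10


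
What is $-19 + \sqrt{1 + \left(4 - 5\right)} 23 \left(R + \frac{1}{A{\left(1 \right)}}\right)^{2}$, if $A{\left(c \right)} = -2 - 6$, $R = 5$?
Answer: $-19$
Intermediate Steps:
$A{\left(c \right)} = -8$ ($A{\left(c \right)} = -2 - 6 = -8$)
$-19 + \sqrt{1 + \left(4 - 5\right)} 23 \left(R + \frac{1}{A{\left(1 \right)}}\right)^{2} = -19 + \sqrt{1 + \left(4 - 5\right)} 23 \left(5 + \frac{1}{-8}\right)^{2} = -19 + \sqrt{1 + \left(4 - 5\right)} 23 \left(5 - \frac{1}{8}\right)^{2} = -19 + \sqrt{1 - 1} \cdot 23 \left(\frac{39}{8}\right)^{2} = -19 + \sqrt{0} \cdot 23 \cdot \frac{1521}{64} = -19 + 0 \cdot 23 \cdot \frac{1521}{64} = -19 + 0 \cdot \frac{1521}{64} = -19 + 0 = -19$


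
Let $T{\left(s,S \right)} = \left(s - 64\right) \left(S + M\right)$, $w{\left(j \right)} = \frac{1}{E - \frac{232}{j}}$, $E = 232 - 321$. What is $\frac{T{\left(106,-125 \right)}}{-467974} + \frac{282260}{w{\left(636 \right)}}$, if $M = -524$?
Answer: $- \frac{938435827172569}{37203933} \approx -2.5224 \cdot 10^{7}$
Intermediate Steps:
$E = -89$ ($E = 232 - 321 = -89$)
$w{\left(j \right)} = \frac{1}{-89 - \frac{232}{j}}$
$T{\left(s,S \right)} = \left(-524 + S\right) \left(-64 + s\right)$ ($T{\left(s,S \right)} = \left(s - 64\right) \left(S - 524\right) = \left(-64 + s\right) \left(-524 + S\right) = \left(-524 + S\right) \left(-64 + s\right)$)
$\frac{T{\left(106,-125 \right)}}{-467974} + \frac{282260}{w{\left(636 \right)}} = \frac{33536 - 55544 - -8000 - 13250}{-467974} + \frac{282260}{\left(-1\right) 636 \frac{1}{232 + 89 \cdot 636}} = \left(33536 - 55544 + 8000 - 13250\right) \left(- \frac{1}{467974}\right) + \frac{282260}{\left(-1\right) 636 \frac{1}{232 + 56604}} = \left(-27258\right) \left(- \frac{1}{467974}\right) + \frac{282260}{\left(-1\right) 636 \cdot \frac{1}{56836}} = \frac{13629}{233987} + \frac{282260}{\left(-1\right) 636 \cdot \frac{1}{56836}} = \frac{13629}{233987} + \frac{282260}{- \frac{159}{14209}} = \frac{13629}{233987} + 282260 \left(- \frac{14209}{159}\right) = \frac{13629}{233987} - \frac{4010632340}{159} = - \frac{938435827172569}{37203933}$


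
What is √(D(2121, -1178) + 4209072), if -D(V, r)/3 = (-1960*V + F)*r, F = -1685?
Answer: I*√14693149158 ≈ 1.2122e+5*I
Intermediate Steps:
D(V, r) = -3*r*(-1685 - 1960*V) (D(V, r) = -3*(-1960*V - 1685)*r = -3*(-1685 - 1960*V)*r = -3*r*(-1685 - 1960*V))
√(D(2121, -1178) + 4209072) = √(15*(-1178)*(337 + 392*2121) + 4209072) = √(15*(-1178)*(337 + 831432) + 4209072) = √(15*(-1178)*831769 + 4209072) = √(-14697358230 + 4209072) = √(-14693149158) = I*√14693149158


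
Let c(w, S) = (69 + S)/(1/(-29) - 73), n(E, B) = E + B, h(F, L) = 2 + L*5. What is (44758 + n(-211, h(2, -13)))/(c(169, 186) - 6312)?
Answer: -31405704/4458737 ≈ -7.0436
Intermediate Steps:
h(F, L) = 2 + 5*L
n(E, B) = B + E
c(w, S) = -667/706 - 29*S/2118 (c(w, S) = (69 + S)/(-1/29 - 73) = (69 + S)/(-2118/29) = (69 + S)*(-29/2118) = -667/706 - 29*S/2118)
(44758 + n(-211, h(2, -13)))/(c(169, 186) - 6312) = (44758 + ((2 + 5*(-13)) - 211))/((-667/706 - 29/2118*186) - 6312) = (44758 + ((2 - 65) - 211))/((-667/706 - 899/353) - 6312) = (44758 + (-63 - 211))/(-2465/706 - 6312) = (44758 - 274)/(-4458737/706) = 44484*(-706/4458737) = -31405704/4458737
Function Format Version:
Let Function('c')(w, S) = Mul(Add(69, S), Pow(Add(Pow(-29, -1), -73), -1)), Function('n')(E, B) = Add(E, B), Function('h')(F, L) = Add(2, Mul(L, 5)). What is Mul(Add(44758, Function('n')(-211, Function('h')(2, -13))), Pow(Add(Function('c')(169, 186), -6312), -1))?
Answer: Rational(-31405704, 4458737) ≈ -7.0436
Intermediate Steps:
Function('h')(F, L) = Add(2, Mul(5, L))
Function('n')(E, B) = Add(B, E)
Function('c')(w, S) = Add(Rational(-667, 706), Mul(Rational(-29, 2118), S)) (Function('c')(w, S) = Mul(Add(69, S), Pow(Add(Rational(-1, 29), -73), -1)) = Mul(Add(69, S), Pow(Rational(-2118, 29), -1)) = Mul(Add(69, S), Rational(-29, 2118)) = Add(Rational(-667, 706), Mul(Rational(-29, 2118), S)))
Mul(Add(44758, Function('n')(-211, Function('h')(2, -13))), Pow(Add(Function('c')(169, 186), -6312), -1)) = Mul(Add(44758, Add(Add(2, Mul(5, -13)), -211)), Pow(Add(Add(Rational(-667, 706), Mul(Rational(-29, 2118), 186)), -6312), -1)) = Mul(Add(44758, Add(Add(2, -65), -211)), Pow(Add(Add(Rational(-667, 706), Rational(-899, 353)), -6312), -1)) = Mul(Add(44758, Add(-63, -211)), Pow(Add(Rational(-2465, 706), -6312), -1)) = Mul(Add(44758, -274), Pow(Rational(-4458737, 706), -1)) = Mul(44484, Rational(-706, 4458737)) = Rational(-31405704, 4458737)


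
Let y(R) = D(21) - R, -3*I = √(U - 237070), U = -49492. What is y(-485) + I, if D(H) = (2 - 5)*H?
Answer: 422 - I*√286562/3 ≈ 422.0 - 178.44*I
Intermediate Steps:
D(H) = -3*H
I = -I*√286562/3 (I = -√(-49492 - 237070)/3 = -I*√286562/3 ≈ -178.44*I)
y(R) = -63 - R (y(R) = -3*21 - R = -63 - R)
y(-485) + I = (-63 - 1*(-485)) - I*√286562/3 = (-63 + 485) - I*√286562/3 = 422 - I*√286562/3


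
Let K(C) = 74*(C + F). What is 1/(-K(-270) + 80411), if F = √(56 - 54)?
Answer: 100391/10078341929 + 74*√2/10078341929 ≈ 9.9715e-6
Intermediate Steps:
F = √2 ≈ 1.4142
K(C) = 74*C + 74*√2 (K(C) = 74*(C + √2) = 74*C + 74*√2)
1/(-K(-270) + 80411) = 1/(-(74*(-270) + 74*√2) + 80411) = 1/(-(-19980 + 74*√2) + 80411) = 1/((19980 - 74*√2) + 80411) = 1/(100391 - 74*√2)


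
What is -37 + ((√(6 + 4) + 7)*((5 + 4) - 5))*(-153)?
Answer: -4321 - 612*√10 ≈ -6256.3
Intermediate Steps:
-37 + ((√(6 + 4) + 7)*((5 + 4) - 5))*(-153) = -37 + ((√10 + 7)*(9 - 5))*(-153) = -37 + ((7 + √10)*4)*(-153) = -37 + (28 + 4*√10)*(-153) = -37 + (-4284 - 612*√10) = -4321 - 612*√10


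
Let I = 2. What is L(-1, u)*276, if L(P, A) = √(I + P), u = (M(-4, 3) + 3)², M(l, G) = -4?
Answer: 276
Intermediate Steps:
u = 1 (u = (-4 + 3)² = (-1)² = 1)
L(P, A) = √(2 + P)
L(-1, u)*276 = √(2 - 1)*276 = √1*276 = 1*276 = 276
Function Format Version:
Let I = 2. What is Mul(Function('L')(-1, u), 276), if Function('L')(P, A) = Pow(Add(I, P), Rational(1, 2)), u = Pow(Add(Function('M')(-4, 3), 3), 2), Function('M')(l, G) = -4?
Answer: 276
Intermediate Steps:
u = 1 (u = Pow(Add(-4, 3), 2) = Pow(-1, 2) = 1)
Function('L')(P, A) = Pow(Add(2, P), Rational(1, 2))
Mul(Function('L')(-1, u), 276) = Mul(Pow(Add(2, -1), Rational(1, 2)), 276) = Mul(Pow(1, Rational(1, 2)), 276) = Mul(1, 276) = 276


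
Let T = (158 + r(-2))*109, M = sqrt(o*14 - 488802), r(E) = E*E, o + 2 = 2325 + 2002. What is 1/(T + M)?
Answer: 8829/156116608 - I*sqrt(107063)/156116608 ≈ 5.6554e-5 - 2.0959e-6*I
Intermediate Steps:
o = 4325 (o = -2 + (2325 + 2002) = -2 + 4327 = 4325)
r(E) = E**2
M = 2*I*sqrt(107063) (M = sqrt(4325*14 - 488802) = sqrt(60550 - 488802) = sqrt(-428252) = 2*I*sqrt(107063) ≈ 654.41*I)
T = 17658 (T = (158 + (-2)**2)*109 = (158 + 4)*109 = 162*109 = 17658)
1/(T + M) = 1/(17658 + 2*I*sqrt(107063))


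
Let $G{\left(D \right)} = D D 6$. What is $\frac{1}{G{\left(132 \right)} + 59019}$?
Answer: $\frac{1}{163563} \approx 6.1138 \cdot 10^{-6}$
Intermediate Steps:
$G{\left(D \right)} = 6 D^{2}$ ($G{\left(D \right)} = D^{2} \cdot 6 = 6 D^{2}$)
$\frac{1}{G{\left(132 \right)} + 59019} = \frac{1}{6 \cdot 132^{2} + 59019} = \frac{1}{6 \cdot 17424 + 59019} = \frac{1}{104544 + 59019} = \frac{1}{163563}$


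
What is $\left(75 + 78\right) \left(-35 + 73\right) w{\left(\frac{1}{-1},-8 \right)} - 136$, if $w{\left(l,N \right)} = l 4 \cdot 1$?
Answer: $-23392$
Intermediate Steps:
$w{\left(l,N \right)} = 4 l$ ($w{\left(l,N \right)} = 4 l 1 = 4 l$)
$\left(75 + 78\right) \left(-35 + 73\right) w{\left(\frac{1}{-1},-8 \right)} - 136 = \left(75 + 78\right) \left(-35 + 73\right) \frac{4}{-1} - 136 = 153 \cdot 38 \cdot 4 \left(-1\right) - 136 = 5814 \left(-4\right) - 136 = -23256 - 136 = -23392$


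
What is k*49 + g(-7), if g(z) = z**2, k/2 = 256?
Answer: 25137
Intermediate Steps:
k = 512 (k = 2*256 = 512)
k*49 + g(-7) = 512*49 + (-7)**2 = 25088 + 49 = 25137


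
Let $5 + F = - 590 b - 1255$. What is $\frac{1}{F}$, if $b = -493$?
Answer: $\frac{1}{289610} \approx 3.4529 \cdot 10^{-6}$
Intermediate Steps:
$F = 289610$ ($F = -5 - -289615 = -5 + \left(290870 - 1255\right) = -5 + 289615 = 289610$)
$\frac{1}{F} = \frac{1}{289610}$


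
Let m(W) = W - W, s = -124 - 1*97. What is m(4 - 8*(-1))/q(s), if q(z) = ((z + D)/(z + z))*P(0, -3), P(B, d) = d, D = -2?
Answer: 0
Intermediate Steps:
s = -221 (s = -124 - 97 = -221)
q(z) = -3*(-2 + z)/(2*z) (q(z) = ((z - 2)/(z + z))*(-3) = ((-2 + z)/((2*z)))*(-3) = ((-2 + z)*(1/(2*z)))*(-3) = ((-2 + z)/(2*z))*(-3) = -3*(-2 + z)/(2*z))
m(W) = 0
m(4 - 8*(-1))/q(s) = 0/(-3/2 + 3/(-221)) = 0/(-3/2 + 3*(-1/221)) = 0/(-3/2 - 3/221) = 0/(-669/442) = 0*(-442/669) = 0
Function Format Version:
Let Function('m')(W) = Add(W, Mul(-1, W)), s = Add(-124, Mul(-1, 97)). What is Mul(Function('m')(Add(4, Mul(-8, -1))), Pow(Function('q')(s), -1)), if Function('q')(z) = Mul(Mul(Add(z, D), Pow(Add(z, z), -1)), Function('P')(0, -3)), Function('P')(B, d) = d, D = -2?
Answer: 0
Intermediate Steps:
s = -221 (s = Add(-124, -97) = -221)
Function('q')(z) = Mul(Rational(-3, 2), Pow(z, -1), Add(-2, z)) (Function('q')(z) = Mul(Mul(Add(z, -2), Pow(Add(z, z), -1)), -3) = Mul(Mul(Add(-2, z), Pow(Mul(2, z), -1)), -3) = Mul(Mul(Add(-2, z), Mul(Rational(1, 2), Pow(z, -1))), -3) = Mul(Mul(Rational(1, 2), Pow(z, -1), Add(-2, z)), -3) = Mul(Rational(-3, 2), Pow(z, -1), Add(-2, z)))
Function('m')(W) = 0
Mul(Function('m')(Add(4, Mul(-8, -1))), Pow(Function('q')(s), -1)) = Mul(0, Pow(Add(Rational(-3, 2), Mul(3, Pow(-221, -1))), -1)) = Mul(0, Pow(Add(Rational(-3, 2), Mul(3, Rational(-1, 221))), -1)) = Mul(0, Pow(Add(Rational(-3, 2), Rational(-3, 221)), -1)) = Mul(0, Pow(Rational(-669, 442), -1)) = Mul(0, Rational(-442, 669)) = 0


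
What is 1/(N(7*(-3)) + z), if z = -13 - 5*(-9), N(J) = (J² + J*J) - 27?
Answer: 1/887 ≈ 0.0011274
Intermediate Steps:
N(J) = -27 + 2*J² (N(J) = (J² + J²) - 27 = 2*J² - 27 = -27 + 2*J²)
z = 32 (z = -13 + 45 = 32)
1/(N(7*(-3)) + z) = 1/((-27 + 2*(7*(-3))²) + 32) = 1/((-27 + 2*(-21)²) + 32) = 1/((-27 + 2*441) + 32) = 1/((-27 + 882) + 32) = 1/(855 + 32) = 1/887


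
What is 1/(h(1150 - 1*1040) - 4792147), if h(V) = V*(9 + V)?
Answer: -1/4779057 ≈ -2.0925e-7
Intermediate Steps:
1/(h(1150 - 1*1040) - 4792147) = 1/((1150 - 1*1040)*(9 + (1150 - 1*1040)) - 4792147) = 1/((1150 - 1040)*(9 + (1150 - 1040)) - 4792147) = 1/(110*(9 + 110) - 4792147) = 1/(110*119 - 4792147) = 1/(13090 - 4792147) = 1/(-4779057) = -1/4779057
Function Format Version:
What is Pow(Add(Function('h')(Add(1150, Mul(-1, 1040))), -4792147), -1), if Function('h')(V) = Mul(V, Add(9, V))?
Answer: Rational(-1, 4779057) ≈ -2.0925e-7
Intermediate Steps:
Pow(Add(Function('h')(Add(1150, Mul(-1, 1040))), -4792147), -1) = Pow(Add(Mul(Add(1150, Mul(-1, 1040)), Add(9, Add(1150, Mul(-1, 1040)))), -4792147), -1) = Pow(Add(Mul(Add(1150, -1040), Add(9, Add(1150, -1040))), -4792147), -1) = Pow(Add(Mul(110, Add(9, 110)), -4792147), -1) = Pow(Add(Mul(110, 119), -4792147), -1) = Pow(Add(13090, -4792147), -1) = Pow(-4779057, -1) = Rational(-1, 4779057)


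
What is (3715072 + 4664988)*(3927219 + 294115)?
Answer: 35375032200040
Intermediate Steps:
(3715072 + 4664988)*(3927219 + 294115) = 8380060*4221334 = 35375032200040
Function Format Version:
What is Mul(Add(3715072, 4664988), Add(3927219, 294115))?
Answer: 35375032200040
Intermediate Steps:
Mul(Add(3715072, 4664988), Add(3927219, 294115)) = Mul(8380060, 4221334) = 35375032200040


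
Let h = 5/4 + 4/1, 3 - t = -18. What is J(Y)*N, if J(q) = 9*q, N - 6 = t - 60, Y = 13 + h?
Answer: -21681/4 ≈ -5420.3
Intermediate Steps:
t = 21 (t = 3 - 1*(-18) = 3 + 18 = 21)
h = 21/4 (h = 5*(1/4) + 4*1 = 5/4 + 4 = 21/4 ≈ 5.2500)
Y = 73/4 (Y = 13 + 21/4 = 73/4 ≈ 18.250)
N = -33 (N = 6 + (21 - 60) = 6 - 39 = -33)
J(Y)*N = (9*(73/4))*(-33) = (657/4)*(-33) = -21681/4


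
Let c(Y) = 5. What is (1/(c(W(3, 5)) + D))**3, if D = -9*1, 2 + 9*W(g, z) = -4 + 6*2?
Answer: -1/64 ≈ -0.015625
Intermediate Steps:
W(g, z) = 2/3 (W(g, z) = -2/9 + (-4 + 6*2)/9 = -2/9 + (-4 + 12)/9 = -2/9 + (1/9)*8 = -2/9 + 8/9 = 2/3)
D = -9
(1/(c(W(3, 5)) + D))**3 = (1/(5 - 9))**3 = (1/(-4))**3 = (-1/4)**3 = -1/64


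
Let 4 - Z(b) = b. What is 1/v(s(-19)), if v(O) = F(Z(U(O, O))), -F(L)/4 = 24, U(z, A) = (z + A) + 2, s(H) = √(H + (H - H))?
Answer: -1/96 ≈ -0.010417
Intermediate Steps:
s(H) = √H (s(H) = √(H + 0) = √H)
U(z, A) = 2 + A + z (U(z, A) = (A + z) + 2 = 2 + A + z)
Z(b) = 4 - b
F(L) = -96 (F(L) = -4*24 = -96)
v(O) = -96
1/v(s(-19)) = 1/(-96) = -1/96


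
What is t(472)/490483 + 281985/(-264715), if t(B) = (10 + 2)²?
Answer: -2514013269/2360694679 ≈ -1.0649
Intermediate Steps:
t(B) = 144 (t(B) = 12² = 144)
t(472)/490483 + 281985/(-264715) = 144/490483 + 281985/(-264715) = 144*(1/490483) + 281985*(-1/264715) = 144/490483 - 5127/4813 = -2514013269/2360694679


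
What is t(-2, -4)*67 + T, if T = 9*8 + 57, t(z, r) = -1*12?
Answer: -675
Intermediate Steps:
t(z, r) = -12
T = 129 (T = 72 + 57 = 129)
t(-2, -4)*67 + T = -12*67 + 129 = -804 + 129 = -675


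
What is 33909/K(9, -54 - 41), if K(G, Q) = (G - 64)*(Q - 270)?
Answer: 33909/20075 ≈ 1.6891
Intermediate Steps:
K(G, Q) = (-270 + Q)*(-64 + G) (K(G, Q) = (-64 + G)*(-270 + Q) = (-270 + Q)*(-64 + G))
33909/K(9, -54 - 41) = 33909/(17280 - 270*9 - 64*(-54 - 41) + 9*(-54 - 41)) = 33909/(17280 - 2430 - 64*(-95) + 9*(-95)) = 33909/(17280 - 2430 + 6080 - 855) = 33909/20075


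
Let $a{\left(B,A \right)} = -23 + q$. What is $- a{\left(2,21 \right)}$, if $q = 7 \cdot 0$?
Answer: $23$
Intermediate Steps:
$q = 0$
$a{\left(B,A \right)} = -23$ ($a{\left(B,A \right)} = -23 + 0 = -23$)
$- a{\left(2,21 \right)} = \left(-1\right) \left(-23\right) = 23$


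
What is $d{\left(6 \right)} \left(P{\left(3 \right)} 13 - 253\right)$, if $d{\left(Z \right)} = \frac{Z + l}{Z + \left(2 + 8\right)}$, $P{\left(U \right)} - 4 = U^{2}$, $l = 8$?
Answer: $- \frac{147}{2} \approx -73.5$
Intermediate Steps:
$P{\left(U \right)} = 4 + U^{2}$
$d{\left(Z \right)} = \frac{8 + Z}{10 + Z}$ ($d{\left(Z \right)} = \frac{Z + 8}{Z + \left(2 + 8\right)} = \frac{8 + Z}{Z + 10} = \frac{8 + Z}{10 + Z}$)
$d{\left(6 \right)} \left(P{\left(3 \right)} 13 - 253\right) = \frac{8 + 6}{10 + 6} \left(\left(4 + 3^{2}\right) 13 - 253\right) = \frac{1}{16} \cdot 14 \left(\left(4 + 9\right) 13 - 253\right) = \frac{1}{16} \cdot 14 \left(13 \cdot 13 - 253\right) = \frac{7 \left(169 - 253\right)}{8} = \frac{7}{8} \left(-84\right) = - \frac{147}{2}$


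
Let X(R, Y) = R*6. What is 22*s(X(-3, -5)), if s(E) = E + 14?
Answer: -88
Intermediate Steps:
X(R, Y) = 6*R
s(E) = 14 + E
22*s(X(-3, -5)) = 22*(14 + 6*(-3)) = 22*(14 - 18) = 22*(-4) = -88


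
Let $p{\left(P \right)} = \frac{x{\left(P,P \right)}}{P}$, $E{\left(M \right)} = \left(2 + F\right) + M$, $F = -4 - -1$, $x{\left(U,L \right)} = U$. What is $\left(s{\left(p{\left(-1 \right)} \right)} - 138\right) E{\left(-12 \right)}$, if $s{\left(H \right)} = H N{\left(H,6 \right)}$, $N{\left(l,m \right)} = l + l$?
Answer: $1768$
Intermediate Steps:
$F = -3$ ($F = -4 + 1 = -3$)
$N{\left(l,m \right)} = 2 l$
$E{\left(M \right)} = -1 + M$ ($E{\left(M \right)} = \left(2 - 3\right) + M = -1 + M$)
$p{\left(P \right)} = 1$ ($p{\left(P \right)} = \frac{P}{P} = 1$)
$s{\left(H \right)} = 2 H^{2}$ ($s{\left(H \right)} = H 2 H = 2 H^{2}$)
$\left(s{\left(p{\left(-1 \right)} \right)} - 138\right) E{\left(-12 \right)} = \left(2 \cdot 1^{2} - 138\right) \left(-1 - 12\right) = \left(2 \cdot 1 - 138\right) \left(-13\right) = \left(2 - 138\right) \left(-13\right) = \left(-136\right) \left(-13\right) = 1768$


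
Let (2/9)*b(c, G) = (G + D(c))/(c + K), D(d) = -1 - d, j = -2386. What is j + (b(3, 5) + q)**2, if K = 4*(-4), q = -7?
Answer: -1576455/676 ≈ -2332.0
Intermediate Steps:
K = -16
b(c, G) = 9*(-1 + G - c)/(2*(-16 + c)) (b(c, G) = 9*((G + (-1 - c))/(c - 16))/2 = 9*((-1 + G - c)/(-16 + c))/2 = 9*(-1 + G - c)/(2*(-16 + c)))
j + (b(3, 5) + q)**2 = -2386 + (9*(-1 + 5 - 1*3)/(2*(-16 + 3)) - 7)**2 = -2386 + ((9/2)*(-1 + 5 - 3)/(-13) - 7)**2 = -2386 + ((9/2)*(-1/13)*1 - 7)**2 = -2386 + (-9/26 - 7)**2 = -2386 + (-191/26)**2 = -2386 + 36481/676 = -1576455/676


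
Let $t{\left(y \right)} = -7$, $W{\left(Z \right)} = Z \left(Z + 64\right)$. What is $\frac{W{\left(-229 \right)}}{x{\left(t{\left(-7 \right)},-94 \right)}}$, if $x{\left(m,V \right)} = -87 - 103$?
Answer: $- \frac{7557}{38} \approx -198.87$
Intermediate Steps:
$W{\left(Z \right)} = Z \left(64 + Z\right)$
$x{\left(m,V \right)} = -190$
$\frac{W{\left(-229 \right)}}{x{\left(t{\left(-7 \right)},-94 \right)}} = \frac{\left(-229\right) \left(64 - 229\right)}{-190} = \left(-229\right) \left(-165\right) \left(- \frac{1}{190}\right) = 37785 \left(- \frac{1}{190}\right) = - \frac{7557}{38}$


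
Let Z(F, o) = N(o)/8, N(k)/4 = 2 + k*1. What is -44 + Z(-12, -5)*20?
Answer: -74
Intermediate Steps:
N(k) = 8 + 4*k (N(k) = 4*(2 + k*1) = 4*(2 + k) = 8 + 4*k)
Z(F, o) = 1 + o/2 (Z(F, o) = (8 + 4*o)/8 = (8 + 4*o)*(1/8) = 1 + o/2)
-44 + Z(-12, -5)*20 = -44 + (1 + (1/2)*(-5))*20 = -44 + (1 - 5/2)*20 = -44 - 3/2*20 = -44 - 30 = -74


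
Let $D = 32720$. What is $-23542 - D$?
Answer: $-56262$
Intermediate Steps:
$-23542 - D = -23542 - 32720 = -56262$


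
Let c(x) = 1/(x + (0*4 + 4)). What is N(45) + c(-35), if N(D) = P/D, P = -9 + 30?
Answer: 202/465 ≈ 0.43441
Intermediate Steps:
P = 21
N(D) = 21/D
c(x) = 1/(4 + x) (c(x) = 1/(x + (0 + 4)) = 1/(x + 4) = 1/(4 + x))
N(45) + c(-35) = 21/45 + 1/(4 - 35) = 21*(1/45) + 1/(-31) = 7/15 - 1/31 = 202/465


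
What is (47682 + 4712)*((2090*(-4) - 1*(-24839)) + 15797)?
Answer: 1691068744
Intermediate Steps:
(47682 + 4712)*((2090*(-4) - 1*(-24839)) + 15797) = 52394*((-8360 + 24839) + 15797) = 52394*(16479 + 15797) = 52394*32276 = 1691068744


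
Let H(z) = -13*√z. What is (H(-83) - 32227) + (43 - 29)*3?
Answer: -32185 - 13*I*√83 ≈ -32185.0 - 118.44*I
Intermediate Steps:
(H(-83) - 32227) + (43 - 29)*3 = (-13*I*√83 - 32227) + (43 - 29)*3 = (-13*I*√83 - 32227) + 14*3 = (-13*I*√83 - 32227) + 42 = (-32227 - 13*I*√83) + 42 = -32185 - 13*I*√83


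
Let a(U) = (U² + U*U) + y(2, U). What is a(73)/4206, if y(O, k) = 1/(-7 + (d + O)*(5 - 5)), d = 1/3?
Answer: 74605/29442 ≈ 2.5340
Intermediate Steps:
d = ⅓ ≈ 0.33333
y(O, k) = -⅐ (y(O, k) = 1/(-7 + (⅓ + O)*(5 - 5)) = 1/(-7 + (⅓ + O)*0) = 1/(-7 + 0) = 1/(-7) = -⅐)
a(U) = -⅐ + 2*U² (a(U) = (U² + U*U) - ⅐ = (U² + U²) - ⅐ = 2*U² - ⅐ = -⅐ + 2*U²)
a(73)/4206 = (-⅐ + 2*73²)/4206 = (-⅐ + 2*5329)*(1/4206) = (-⅐ + 10658)*(1/4206) = (74605/7)*(1/4206) = 74605/29442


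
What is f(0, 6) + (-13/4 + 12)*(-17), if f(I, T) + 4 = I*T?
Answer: -611/4 ≈ -152.75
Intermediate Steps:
f(I, T) = -4 + I*T
f(0, 6) + (-13/4 + 12)*(-17) = (-4 + 0*6) + (-13/4 + 12)*(-17) = (-4 + 0) + (-13*¼ + 12)*(-17) = -4 + (-13/4 + 12)*(-17) = -4 + (35/4)*(-17) = -4 - 595/4 = -611/4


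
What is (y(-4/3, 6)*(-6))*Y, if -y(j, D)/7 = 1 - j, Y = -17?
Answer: -1666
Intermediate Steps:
y(j, D) = -7 + 7*j (y(j, D) = -7*(1 - j) = -7 + 7*j)
(y(-4/3, 6)*(-6))*Y = ((-7 + 7*(-4/3))*(-6))*(-17) = ((-7 - 28/3)*(-6))*(-17) = -49/3*(-6)*(-17) = 98*(-17) = -1666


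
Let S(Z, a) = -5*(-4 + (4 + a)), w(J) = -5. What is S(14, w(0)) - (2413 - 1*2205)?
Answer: -183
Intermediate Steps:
S(Z, a) = -5*a
S(14, w(0)) - (2413 - 1*2205) = -5*(-5) - (2413 - 1*2205) = 25 - (2413 - 2205) = 25 - 1*208 = 25 - 208 = -183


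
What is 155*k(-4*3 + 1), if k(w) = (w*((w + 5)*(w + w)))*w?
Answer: 2475660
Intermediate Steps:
k(w) = 2*w**3*(5 + w) (k(w) = (w*((5 + w)*(2*w)))*w = (w*(2*w*(5 + w)))*w = (2*w**2*(5 + w))*w = 2*w**3*(5 + w))
155*k(-4*3 + 1) = 155*(2*(-4*3 + 1)**3*(5 + (-4*3 + 1))) = 155*(2*(-12 + 1)**3*(5 + (-12 + 1))) = 155*(2*(-11)**3*(5 - 11)) = 155*(2*(-1331)*(-6)) = 155*15972 = 2475660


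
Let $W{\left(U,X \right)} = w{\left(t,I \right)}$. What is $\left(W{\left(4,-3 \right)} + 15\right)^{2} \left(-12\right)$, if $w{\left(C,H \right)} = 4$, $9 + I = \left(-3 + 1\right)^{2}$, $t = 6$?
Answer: $-4332$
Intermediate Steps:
$I = -5$ ($I = -9 + \left(-3 + 1\right)^{2} = -9 + \left(-2\right)^{2} = -9 + 4 = -5$)
$W{\left(U,X \right)} = 4$
$\left(W{\left(4,-3 \right)} + 15\right)^{2} \left(-12\right) = \left(4 + 15\right)^{2} \left(-12\right) = 19^{2} \left(-12\right) = 361 \left(-12\right) = -4332$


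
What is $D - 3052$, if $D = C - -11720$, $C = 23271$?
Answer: $31939$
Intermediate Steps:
$D = 34991$ ($D = 23271 - -11720 = 23271 + 11720 = 34991$)
$D - 3052 = 34991 - 3052 = 31939$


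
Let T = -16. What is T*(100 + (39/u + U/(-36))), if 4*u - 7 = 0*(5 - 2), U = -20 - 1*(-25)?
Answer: -123124/63 ≈ -1954.3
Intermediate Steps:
U = 5 (U = -20 + 25 = 5)
u = 7/4 (u = 7/4 + (0*(5 - 2))/4 = 7/4 + (0*3)/4 = 7/4 + (1/4)*0 = 7/4 + 0 = 7/4 ≈ 1.7500)
T*(100 + (39/u + U/(-36))) = -16*(100 + (39/(7/4) + 5/(-36))) = -16*(100 + (39*(4/7) + 5*(-1/36))) = -16*(100 + (156/7 - 5/36)) = -16*(100 + 5581/252) = -16*30781/252 = -123124/63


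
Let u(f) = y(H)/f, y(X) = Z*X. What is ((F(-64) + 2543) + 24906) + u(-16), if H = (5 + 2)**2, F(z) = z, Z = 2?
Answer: 219031/8 ≈ 27379.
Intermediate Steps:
H = 49 (H = 7**2 = 49)
y(X) = 2*X
u(f) = 98/f (u(f) = (2*49)/f = 98/f)
((F(-64) + 2543) + 24906) + u(-16) = ((-64 + 2543) + 24906) + 98/(-16) = (2479 + 24906) + 98*(-1/16) = 27385 - 49/8 = 219031/8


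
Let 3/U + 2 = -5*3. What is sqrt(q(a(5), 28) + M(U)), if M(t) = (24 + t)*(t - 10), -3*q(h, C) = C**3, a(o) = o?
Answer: I*sqrt(19662969)/51 ≈ 86.947*I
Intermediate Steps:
q(h, C) = -C**3/3
U = -3/17 (U = 3/(-2 - 5*3) = 3/(-2 - 15) = 3/(-17) = 3*(-1/17) = -3/17 ≈ -0.17647)
M(t) = (-10 + t)*(24 + t) (M(t) = (24 + t)*(-10 + t) = (-10 + t)*(24 + t))
sqrt(q(a(5), 28) + M(U)) = sqrt(-1/3*28**3 + (-240 + (-3/17)**2 + 14*(-3/17))) = sqrt(-1/3*21952 + (-240 + 9/289 - 42/17)) = sqrt(-21952/3 - 70065/289) = sqrt(-6554323/867) = I*sqrt(19662969)/51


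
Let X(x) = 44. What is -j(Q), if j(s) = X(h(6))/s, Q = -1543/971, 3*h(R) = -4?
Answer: 42724/1543 ≈ 27.689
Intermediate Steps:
h(R) = -4/3 (h(R) = (1/3)*(-4) = -4/3)
Q = -1543/971 (Q = -1543*1/971 = -1543/971 ≈ -1.5891)
j(s) = 44/s
-j(Q) = -44/(-1543/971) = -44*(-971)/1543 = -1*(-42724/1543) = 42724/1543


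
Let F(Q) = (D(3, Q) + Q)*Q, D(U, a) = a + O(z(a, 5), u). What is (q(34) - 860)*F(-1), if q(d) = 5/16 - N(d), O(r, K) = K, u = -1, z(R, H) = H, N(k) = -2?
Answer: -41169/16 ≈ -2573.1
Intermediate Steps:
D(U, a) = -1 + a (D(U, a) = a - 1 = -1 + a)
q(d) = 37/16 (q(d) = 5/16 - 1*(-2) = 5*(1/16) + 2 = 5/16 + 2 = 37/16)
F(Q) = Q*(-1 + 2*Q) (F(Q) = ((-1 + Q) + Q)*Q = (-1 + 2*Q)*Q = Q*(-1 + 2*Q))
(q(34) - 860)*F(-1) = (37/16 - 860)*(-(-1 + 2*(-1))) = -(-13723)*(-1 - 2)/16 = -(-13723)*(-3)/16 = -13723/16*3 = -41169/16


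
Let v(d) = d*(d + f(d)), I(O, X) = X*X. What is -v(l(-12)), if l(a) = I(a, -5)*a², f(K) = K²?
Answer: -46668960000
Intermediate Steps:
I(O, X) = X²
l(a) = 25*a² (l(a) = (-5)²*a² = 25*a²)
v(d) = d*(d + d²)
-v(l(-12)) = -(25*(-12)²)²*(1 + 25*(-12)²) = -(25*144)²*(1 + 25*144) = -3600²*(1 + 3600) = -12960000*3601 = -1*46668960000 = -46668960000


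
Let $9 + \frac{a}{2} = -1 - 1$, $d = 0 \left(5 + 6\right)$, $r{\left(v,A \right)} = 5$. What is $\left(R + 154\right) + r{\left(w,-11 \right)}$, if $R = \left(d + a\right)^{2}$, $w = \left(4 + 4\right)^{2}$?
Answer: $643$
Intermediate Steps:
$w = 64$ ($w = 8^{2} = 64$)
$d = 0$ ($d = 0 \cdot 11 = 0$)
$a = -22$ ($a = -18 + 2 \left(-1 - 1\right) = -18 + 2 \left(-2\right) = -18 - 4 = -22$)
$R = 484$ ($R = \left(0 - 22\right)^{2} = \left(-22\right)^{2} = 484$)
$\left(R + 154\right) + r{\left(w,-11 \right)} = \left(484 + 154\right) + 5 = 638 + 5 = 643$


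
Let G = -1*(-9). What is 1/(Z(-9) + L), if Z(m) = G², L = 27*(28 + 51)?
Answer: 1/2214 ≈ 0.00045167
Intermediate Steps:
G = 9
L = 2133 (L = 27*79 = 2133)
Z(m) = 81 (Z(m) = 9² = 81)
1/(Z(-9) + L) = 1/(81 + 2133) = 1/2214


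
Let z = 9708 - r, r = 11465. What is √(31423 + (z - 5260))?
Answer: √24406 ≈ 156.22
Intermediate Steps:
z = -1757 (z = 9708 - 1*11465 = 9708 - 11465 = -1757)
√(31423 + (z - 5260)) = √(31423 + (-1757 - 5260)) = √(31423 - 7017) = √24406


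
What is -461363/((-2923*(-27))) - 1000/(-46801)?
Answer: -21513328763/3693581721 ≈ -5.8245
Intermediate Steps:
-461363/((-2923*(-27))) - 1000/(-46801) = -461363/78921 - 1000*(-1/46801) = -461363*1/78921 + 1000/46801 = -461363/78921 + 1000/46801 = -21513328763/3693581721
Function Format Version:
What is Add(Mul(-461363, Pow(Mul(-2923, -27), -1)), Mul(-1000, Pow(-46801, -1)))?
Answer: Rational(-21513328763, 3693581721) ≈ -5.8245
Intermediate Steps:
Add(Mul(-461363, Pow(Mul(-2923, -27), -1)), Mul(-1000, Pow(-46801, -1))) = Add(Mul(-461363, Pow(78921, -1)), Mul(-1000, Rational(-1, 46801))) = Add(Mul(-461363, Rational(1, 78921)), Rational(1000, 46801)) = Add(Rational(-461363, 78921), Rational(1000, 46801)) = Rational(-21513328763, 3693581721)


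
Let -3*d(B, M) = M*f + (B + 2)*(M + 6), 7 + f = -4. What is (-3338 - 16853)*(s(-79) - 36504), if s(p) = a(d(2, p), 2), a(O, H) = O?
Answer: 2222806999/3 ≈ 7.4094e+8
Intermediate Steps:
f = -11 (f = -7 - 4 = -11)
d(B, M) = 11*M/3 - (2 + B)*(6 + M)/3 (d(B, M) = -(M*(-11) + (B + 2)*(M + 6))/3 = -(-11*M + (2 + B)*(6 + M))/3 = 11*M/3 - (2 + B)*(6 + M)/3)
s(p) = -8 + 7*p/3 (s(p) = -4 - 2*2 + 3*p - ⅓*2*p = -4 - 4 + 3*p - 2*p/3 = -8 + 7*p/3)
(-3338 - 16853)*(s(-79) - 36504) = (-3338 - 16853)*((-8 + (7/3)*(-79)) - 36504) = -20191*((-8 - 553/3) - 36504) = -20191*(-577/3 - 36504) = -20191*(-110089/3) = 2222806999/3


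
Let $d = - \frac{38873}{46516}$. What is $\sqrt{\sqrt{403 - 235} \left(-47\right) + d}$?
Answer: $\frac{\sqrt{-452054117 - 50847849016 \sqrt{42}}}{23258} \approx 24.699 i$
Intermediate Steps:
$d = - \frac{38873}{46516}$ ($d = \left(-38873\right) \frac{1}{46516} = - \frac{38873}{46516} \approx -0.83569$)
$\sqrt{\sqrt{403 - 235} \left(-47\right) + d} = \sqrt{\sqrt{403 - 235} \left(-47\right) - \frac{38873}{46516}} = \sqrt{\sqrt{168} \left(-47\right) - \frac{38873}{46516}} = \sqrt{2 \sqrt{42} \left(-47\right) - \frac{38873}{46516}} = \sqrt{- 94 \sqrt{42} - \frac{38873}{46516}} = \sqrt{- \frac{38873}{46516} - 94 \sqrt{42}}$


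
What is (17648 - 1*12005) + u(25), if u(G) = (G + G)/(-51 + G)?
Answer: 73334/13 ≈ 5641.1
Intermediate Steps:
u(G) = 2*G/(-51 + G) (u(G) = (2*G)/(-51 + G) = 2*G/(-51 + G))
(17648 - 1*12005) + u(25) = (17648 - 1*12005) + 2*25/(-51 + 25) = (17648 - 12005) + 2*25/(-26) = 5643 + 2*25*(-1/26) = 5643 - 25/13 = 73334/13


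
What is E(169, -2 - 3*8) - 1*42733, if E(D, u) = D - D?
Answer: -42733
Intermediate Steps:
E(D, u) = 0
E(169, -2 - 3*8) - 1*42733 = 0 - 1*42733 = 0 - 42733 = -42733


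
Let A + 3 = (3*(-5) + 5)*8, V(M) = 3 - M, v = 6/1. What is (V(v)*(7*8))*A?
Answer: 13944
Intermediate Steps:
v = 6 (v = 6*1 = 6)
A = -83 (A = -3 + (3*(-5) + 5)*8 = -3 + (-15 + 5)*8 = -3 - 10*8 = -3 - 80 = -83)
(V(v)*(7*8))*A = ((3 - 1*6)*(7*8))*(-83) = ((3 - 6)*56)*(-83) = -3*56*(-83) = -168*(-83) = 13944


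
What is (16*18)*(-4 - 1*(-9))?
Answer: 1440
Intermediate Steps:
(16*18)*(-4 - 1*(-9)) = 288*(-4 + 9) = 288*5 = 1440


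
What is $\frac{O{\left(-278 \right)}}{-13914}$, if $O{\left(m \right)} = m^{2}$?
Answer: $- \frac{38642}{6957} \approx -5.5544$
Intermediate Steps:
$\frac{O{\left(-278 \right)}}{-13914} = \frac{\left(-278\right)^{2}}{-13914} = 77284 \left(- \frac{1}{13914}\right) = - \frac{38642}{6957}$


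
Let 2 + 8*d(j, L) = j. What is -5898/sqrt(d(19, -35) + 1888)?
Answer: -11796*sqrt(30242)/15121 ≈ -135.66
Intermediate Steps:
d(j, L) = -1/4 + j/8
-5898/sqrt(d(19, -35) + 1888) = -5898/sqrt((-1/4 + (1/8)*19) + 1888) = -5898/sqrt((-1/4 + 19/8) + 1888) = -5898/sqrt(17/8 + 1888) = -5898*2*sqrt(30242)/15121 = -11796*sqrt(30242)/15121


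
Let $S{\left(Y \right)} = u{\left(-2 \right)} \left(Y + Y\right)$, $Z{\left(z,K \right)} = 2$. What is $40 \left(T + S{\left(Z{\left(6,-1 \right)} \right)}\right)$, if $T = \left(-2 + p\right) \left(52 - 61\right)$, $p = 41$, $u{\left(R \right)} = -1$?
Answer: $-14200$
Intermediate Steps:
$S{\left(Y \right)} = - 2 Y$ ($S{\left(Y \right)} = - (Y + Y) = - 2 Y$)
$T = -351$ ($T = \left(-2 + 41\right) \left(52 - 61\right) = 39 \left(-9\right) = -351$)
$40 \left(T + S{\left(Z{\left(6,-1 \right)} \right)}\right) = 40 \left(-351 - 4\right) = 40 \left(-355\right) = -14200$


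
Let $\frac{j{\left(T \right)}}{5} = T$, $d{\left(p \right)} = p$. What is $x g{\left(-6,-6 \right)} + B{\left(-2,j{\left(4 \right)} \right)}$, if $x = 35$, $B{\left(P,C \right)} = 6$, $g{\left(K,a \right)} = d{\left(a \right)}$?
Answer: $-204$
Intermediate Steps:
$g{\left(K,a \right)} = a$
$j{\left(T \right)} = 5 T$
$x g{\left(-6,-6 \right)} + B{\left(-2,j{\left(4 \right)} \right)} = 35 \left(-6\right) + 6 = -210 + 6 = -204$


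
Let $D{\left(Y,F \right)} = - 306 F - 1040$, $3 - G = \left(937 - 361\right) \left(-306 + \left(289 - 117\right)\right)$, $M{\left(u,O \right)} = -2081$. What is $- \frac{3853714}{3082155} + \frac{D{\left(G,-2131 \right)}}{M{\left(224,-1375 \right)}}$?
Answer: $- \frac{2014644262964}{6413964555} \approx -314.1$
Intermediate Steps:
$G = 77187$ ($G = 3 - \left(937 - 361\right) \left(-306 + \left(289 - 117\right)\right) = 3 - 576 \left(-306 + \left(289 - 117\right)\right) = 3 - 576 \left(-306 + 172\right) = 3 - 576 \left(-134\right) = 3 - -77184 = 3 + 77184 = 77187$)
$D{\left(Y,F \right)} = -1040 - 306 F$
$- \frac{3853714}{3082155} + \frac{D{\left(G,-2131 \right)}}{M{\left(224,-1375 \right)}} = - \frac{3853714}{3082155} + \frac{-1040 - -652086}{-2081} = \left(-3853714\right) \frac{1}{3082155} + \left(-1040 + 652086\right) \left(- \frac{1}{2081}\right) = - \frac{3853714}{3082155} + 651046 \left(- \frac{1}{2081}\right) = - \frac{3853714}{3082155} - \frac{651046}{2081} = - \frac{2014644262964}{6413964555}$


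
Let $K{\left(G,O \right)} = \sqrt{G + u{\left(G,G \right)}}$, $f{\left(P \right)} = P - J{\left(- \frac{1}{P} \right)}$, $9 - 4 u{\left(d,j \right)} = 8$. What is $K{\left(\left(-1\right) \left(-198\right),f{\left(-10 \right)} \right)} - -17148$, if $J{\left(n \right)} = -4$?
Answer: $17148 + \frac{\sqrt{793}}{2} \approx 17162.0$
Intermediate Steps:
$u{\left(d,j \right)} = \frac{1}{4}$ ($u{\left(d,j \right)} = \frac{9}{4} - 2 = \frac{1}{4}$)
$f{\left(P \right)} = 4 + P$ ($f{\left(P \right)} = P - -4 = P + 4 = 4 + P$)
$K{\left(G,O \right)} = \sqrt{\frac{1}{4} + G}$ ($K{\left(G,O \right)} = \sqrt{G + \frac{1}{4}} = \sqrt{\frac{1}{4} + G}$)
$K{\left(\left(-1\right) \left(-198\right),f{\left(-10 \right)} \right)} - -17148 = \frac{\sqrt{1 + 4 \left(\left(-1\right) \left(-198\right)\right)}}{2} - -17148 = \frac{\sqrt{1 + 4 \cdot 198}}{2} + 17148 = \frac{\sqrt{1 + 792}}{2} + 17148 = \frac{\sqrt{793}}{2} + 17148 = 17148 + \frac{\sqrt{793}}{2}$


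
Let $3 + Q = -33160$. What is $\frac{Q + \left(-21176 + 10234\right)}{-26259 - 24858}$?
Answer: $\frac{44105}{51117} \approx 0.86282$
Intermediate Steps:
$Q = -33163$ ($Q = -3 - 33160 = -33163$)
$\frac{Q + \left(-21176 + 10234\right)}{-26259 - 24858} = \frac{-33163 + \left(-21176 + 10234\right)}{-26259 - 24858} = \frac{-33163 - 10942}{-51117} = \left(-44105\right) \left(- \frac{1}{51117}\right) = \frac{44105}{51117}$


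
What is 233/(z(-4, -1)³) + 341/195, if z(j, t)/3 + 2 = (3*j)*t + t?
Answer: 2252446/1279395 ≈ 1.7606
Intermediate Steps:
z(j, t) = -6 + 3*t + 9*j*t (z(j, t) = -6 + 3*((3*j)*t + t) = -6 + 3*(3*j*t + t) = -6 + 3*(t + 3*j*t) = -6 + (3*t + 9*j*t) = -6 + 3*t + 9*j*t)
233/(z(-4, -1)³) + 341/195 = 233/((-6 + 3*(-1) + 9*(-4)*(-1))³) + 341/195 = 233/((-6 - 3 + 36)³) + 341*(1/195) = 233/(27³) + 341/195 = 233/19683 + 341/195 = 2252446/1279395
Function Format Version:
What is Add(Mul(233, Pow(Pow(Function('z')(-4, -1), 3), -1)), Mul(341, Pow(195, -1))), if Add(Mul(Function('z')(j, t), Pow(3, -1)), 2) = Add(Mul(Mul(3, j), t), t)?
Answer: Rational(2252446, 1279395) ≈ 1.7606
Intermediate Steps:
Function('z')(j, t) = Add(-6, Mul(3, t), Mul(9, j, t)) (Function('z')(j, t) = Add(-6, Mul(3, Add(Mul(Mul(3, j), t), t))) = Add(-6, Mul(3, Add(Mul(3, j, t), t))) = Add(-6, Mul(3, Add(t, Mul(3, j, t)))) = Add(-6, Add(Mul(3, t), Mul(9, j, t))) = Add(-6, Mul(3, t), Mul(9, j, t)))
Add(Mul(233, Pow(Pow(Function('z')(-4, -1), 3), -1)), Mul(341, Pow(195, -1))) = Add(Mul(233, Pow(Pow(Add(-6, Mul(3, -1), Mul(9, -4, -1)), 3), -1)), Mul(341, Pow(195, -1))) = Add(Mul(233, Pow(Pow(Add(-6, -3, 36), 3), -1)), Mul(341, Rational(1, 195))) = Add(Mul(233, Pow(Pow(27, 3), -1)), Rational(341, 195)) = Add(Mul(233, Pow(19683, -1)), Rational(341, 195)) = Add(Mul(233, Rational(1, 19683)), Rational(341, 195)) = Add(Rational(233, 19683), Rational(341, 195)) = Rational(2252446, 1279395)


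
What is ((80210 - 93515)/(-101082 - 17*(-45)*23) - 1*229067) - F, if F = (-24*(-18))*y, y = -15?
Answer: -6194369188/27829 ≈ -2.2259e+5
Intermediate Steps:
F = -6480 (F = -24*(-18)*(-15) = 432*(-15) = -6480)
((80210 - 93515)/(-101082 - 17*(-45)*23) - 1*229067) - F = ((80210 - 93515)/(-101082 - 17*(-45)*23) - 1*229067) - 1*(-6480) = (-13305/(-101082 + 765*23) - 229067) + 6480 = (-13305/(-101082 + 17595) - 229067) + 6480 = (-13305/(-83487) - 229067) + 6480 = (-13305*(-1/83487) - 229067) + 6480 = (4435/27829 - 229067) + 6480 = -6374701108/27829 + 6480 = -6194369188/27829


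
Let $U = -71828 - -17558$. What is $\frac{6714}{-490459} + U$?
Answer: $- \frac{26617216644}{490459} \approx -54270.0$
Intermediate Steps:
$U = -54270$ ($U = -71828 + 17558 = -54270$)
$\frac{6714}{-490459} + U = \frac{6714}{-490459} - 54270 = 6714 \left(- \frac{1}{490459}\right) - 54270 = - \frac{6714}{490459} - 54270 = - \frac{26617216644}{490459}$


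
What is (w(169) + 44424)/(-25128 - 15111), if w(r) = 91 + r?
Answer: -44684/40239 ≈ -1.1105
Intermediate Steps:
(w(169) + 44424)/(-25128 - 15111) = ((91 + 169) + 44424)/(-25128 - 15111) = (260 + 44424)/(-40239) = 44684*(-1/40239) = -44684/40239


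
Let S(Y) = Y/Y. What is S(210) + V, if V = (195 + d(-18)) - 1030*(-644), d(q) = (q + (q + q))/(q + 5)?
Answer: 8625762/13 ≈ 6.6352e+5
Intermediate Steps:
d(q) = 3*q/(5 + q) (d(q) = (q + 2*q)/(5 + q) = (3*q)/(5 + q) = 3*q/(5 + q))
S(Y) = 1
V = 8625749/13 (V = (195 + 3*(-18)/(5 - 18)) - 1030*(-644) = (195 + 3*(-18)/(-13)) + 663320 = (195 + 3*(-18)*(-1/13)) + 663320 = (195 + 54/13) + 663320 = 2589/13 + 663320 = 8625749/13 ≈ 6.6352e+5)
S(210) + V = 1 + 8625749/13 = 8625762/13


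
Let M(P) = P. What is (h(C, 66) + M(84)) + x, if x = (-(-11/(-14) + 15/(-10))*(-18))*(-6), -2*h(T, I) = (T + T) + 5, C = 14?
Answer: 2025/14 ≈ 144.64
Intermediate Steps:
h(T, I) = -5/2 - T (h(T, I) = -((T + T) + 5)/2 = -(2*T + 5)/2 = -(5 + 2*T)/2 = -5/2 - T)
x = 540/7 (x = (-(-11*(-1/14) + 15*(-⅒))*(-18))*(-6) = (-(11/14 - 3/2)*(-18))*(-6) = (-1*(-5/7)*(-18))*(-6) = ((5/7)*(-18))*(-6) = -90/7*(-6) = 540/7 ≈ 77.143)
(h(C, 66) + M(84)) + x = ((-5/2 - 1*14) + 84) + 540/7 = ((-5/2 - 14) + 84) + 540/7 = (-33/2 + 84) + 540/7 = 135/2 + 540/7 = 2025/14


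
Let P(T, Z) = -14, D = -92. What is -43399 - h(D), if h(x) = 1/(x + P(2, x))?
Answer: -4600293/106 ≈ -43399.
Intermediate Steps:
h(x) = 1/(-14 + x) (h(x) = 1/(x - 14) = 1/(-14 + x))
-43399 - h(D) = -43399 - 1/(-14 - 92) = -43399 - 1/(-106) = -43399 - 1*(-1/106) = -43399 + 1/106 = -4600293/106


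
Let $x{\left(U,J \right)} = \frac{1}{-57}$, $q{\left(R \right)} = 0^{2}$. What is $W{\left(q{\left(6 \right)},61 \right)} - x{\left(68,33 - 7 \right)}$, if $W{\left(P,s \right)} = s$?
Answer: $\frac{3478}{57} \approx 61.018$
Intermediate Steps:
$q{\left(R \right)} = 0$
$x{\left(U,J \right)} = - \frac{1}{57}$
$W{\left(q{\left(6 \right)},61 \right)} - x{\left(68,33 - 7 \right)} = 61 - - \frac{1}{57} = 61 + \frac{1}{57} = \frac{3478}{57}$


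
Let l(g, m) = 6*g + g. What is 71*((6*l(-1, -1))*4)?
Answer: -11928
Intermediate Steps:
l(g, m) = 7*g
71*((6*l(-1, -1))*4) = 71*((6*(7*(-1)))*4) = 71*((6*(-7))*4) = 71*(-42*4) = 71*(-168) = -11928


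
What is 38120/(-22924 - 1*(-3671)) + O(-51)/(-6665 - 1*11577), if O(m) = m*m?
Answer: -745462093/351213226 ≈ -2.1225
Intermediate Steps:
O(m) = m²
38120/(-22924 - 1*(-3671)) + O(-51)/(-6665 - 1*11577) = 38120/(-22924 - 1*(-3671)) + (-51)²/(-6665 - 1*11577) = 38120/(-22924 + 3671) + 2601/(-6665 - 11577) = 38120/(-19253) + 2601/(-18242) = 38120*(-1/19253) + 2601*(-1/18242) = -38120/19253 - 2601/18242 = -745462093/351213226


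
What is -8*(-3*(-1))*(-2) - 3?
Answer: 45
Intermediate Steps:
-8*(-3*(-1))*(-2) - 3 = -24*(-2) - 3 = -8*(-6) - 3 = 48 - 3 = 45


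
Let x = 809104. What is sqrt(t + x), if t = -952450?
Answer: I*sqrt(143346) ≈ 378.61*I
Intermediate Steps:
sqrt(t + x) = sqrt(-952450 + 809104) = sqrt(-143346) = I*sqrt(143346)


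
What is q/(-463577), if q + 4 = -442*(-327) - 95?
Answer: -144435/463577 ≈ -0.31157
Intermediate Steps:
q = 144435 (q = -4 + (-442*(-327) - 95) = -4 + (144534 - 95) = -4 + 144439 = 144435)
q/(-463577) = 144435/(-463577) = 144435*(-1/463577) = -144435/463577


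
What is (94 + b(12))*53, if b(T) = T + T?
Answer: 6254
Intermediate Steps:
b(T) = 2*T
(94 + b(12))*53 = (94 + 2*12)*53 = (94 + 24)*53 = 118*53 = 6254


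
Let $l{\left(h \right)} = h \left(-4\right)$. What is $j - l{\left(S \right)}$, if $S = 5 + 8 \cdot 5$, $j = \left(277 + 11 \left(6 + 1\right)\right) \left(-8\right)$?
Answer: $-2652$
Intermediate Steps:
$j = -2832$ ($j = \left(277 + 11 \cdot 7\right) \left(-8\right) = \left(277 + 77\right) \left(-8\right) = 354 \left(-8\right) = -2832$)
$S = 45$ ($S = 5 + 40 = 45$)
$l{\left(h \right)} = - 4 h$
$j - l{\left(S \right)} = -2832 - \left(-4\right) 45 = -2832 - -180 = -2832 + 180 = -2652$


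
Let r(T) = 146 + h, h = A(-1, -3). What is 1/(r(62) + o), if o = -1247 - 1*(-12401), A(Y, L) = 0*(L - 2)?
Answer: 1/11300 ≈ 8.8496e-5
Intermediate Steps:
A(Y, L) = 0 (A(Y, L) = 0*(-2 + L) = 0)
o = 11154 (o = -1247 + 12401 = 11154)
h = 0
r(T) = 146 (r(T) = 146 + 0 = 146)
1/(r(62) + o) = 1/(146 + 11154) = 1/11300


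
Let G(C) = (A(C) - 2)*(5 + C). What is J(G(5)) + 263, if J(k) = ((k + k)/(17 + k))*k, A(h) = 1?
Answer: 2041/7 ≈ 291.57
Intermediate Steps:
G(C) = -5 - C (G(C) = (1 - 2)*(5 + C) = -(5 + C) = -5 - C)
J(k) = 2*k**2/(17 + k) (J(k) = ((2*k)/(17 + k))*k = (2*k/(17 + k))*k = 2*k**2/(17 + k))
J(G(5)) + 263 = 2*(-5 - 1*5)**2/(17 + (-5 - 1*5)) + 263 = 2*(-5 - 5)**2/(17 + (-5 - 5)) + 263 = 2*(-10)**2/(17 - 10) + 263 = 2*100/7 + 263 = 2*100*(1/7) + 263 = 200/7 + 263 = 2041/7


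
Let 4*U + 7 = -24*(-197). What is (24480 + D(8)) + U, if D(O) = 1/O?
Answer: 205283/8 ≈ 25660.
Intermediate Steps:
U = 4721/4 (U = -7/4 + (-24*(-197))/4 = -7/4 + (¼)*4728 = -7/4 + 1182 = 4721/4 ≈ 1180.3)
(24480 + D(8)) + U = (24480 + 1/8) + 4721/4 = (24480 + ⅛) + 4721/4 = 195841/8 + 4721/4 = 205283/8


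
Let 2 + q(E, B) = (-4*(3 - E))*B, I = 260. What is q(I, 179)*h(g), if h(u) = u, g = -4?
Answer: -736040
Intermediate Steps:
q(E, B) = -2 + B*(-12 + 4*E) (q(E, B) = -2 + (-4*(3 - E))*B = -2 + (-12 + 4*E)*B = -2 + B*(-12 + 4*E))
q(I, 179)*h(g) = (-2 - 12*179 + 4*179*260)*(-4) = (-2 - 2148 + 186160)*(-4) = 184010*(-4) = -736040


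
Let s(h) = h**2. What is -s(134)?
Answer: -17956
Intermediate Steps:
-s(134) = -1*134**2 = -1*17956 = -17956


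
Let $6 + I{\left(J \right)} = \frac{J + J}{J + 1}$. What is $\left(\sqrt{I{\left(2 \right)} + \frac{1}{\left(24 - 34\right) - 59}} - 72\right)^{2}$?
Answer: $\frac{\left(4968 - i \sqrt{22287}\right)^{2}}{4761} \approx 5179.3 - 311.56 i$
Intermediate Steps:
$I{\left(J \right)} = -6 + \frac{2 J}{1 + J}$ ($I{\left(J \right)} = -6 + \frac{J + J}{J + 1} = -6 + \frac{2 J}{1 + J}$)
$\left(\sqrt{I{\left(2 \right)} + \frac{1}{\left(24 - 34\right) - 59}} - 72\right)^{2} = \left(\sqrt{\frac{2 \left(-3 - 4\right)}{1 + 2} + \frac{1}{\left(24 - 34\right) - 59}} - 72\right)^{2} = \left(\sqrt{\frac{2 \left(-3 - 4\right)}{3} + \frac{1}{-10 - 59}} - 72\right)^{2} = \left(\sqrt{2 \cdot \frac{1}{3} \left(-7\right) + \frac{1}{-69}} - 72\right)^{2} = \left(\sqrt{- \frac{14}{3} - \frac{1}{69}} - 72\right)^{2} = \left(\sqrt{- \frac{323}{69}} - 72\right)^{2} = \left(\frac{i \sqrt{22287}}{69} - 72\right)^{2} = \left(-72 + \frac{i \sqrt{22287}}{69}\right)^{2}$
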